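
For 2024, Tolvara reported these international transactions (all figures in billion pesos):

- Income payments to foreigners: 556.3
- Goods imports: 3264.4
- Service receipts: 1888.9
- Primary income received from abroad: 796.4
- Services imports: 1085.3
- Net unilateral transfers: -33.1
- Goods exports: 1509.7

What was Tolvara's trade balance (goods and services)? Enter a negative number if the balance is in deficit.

-951.1

Goods balance = 1509.7 - 3264.4 = -1754.7
Services balance = 1888.9 - 1085.3 = 803.6
Trade balance (goods + services) = -1754.7 + 803.6 = -951.1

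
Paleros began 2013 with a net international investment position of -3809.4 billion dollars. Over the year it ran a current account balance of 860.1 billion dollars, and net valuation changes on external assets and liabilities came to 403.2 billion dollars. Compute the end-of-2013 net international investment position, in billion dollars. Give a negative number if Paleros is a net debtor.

Change in NIIP = current account + net valuation change = 860.1 + 403.2 = 1263.3
End-of-year NIIP = -3809.4 + 1263.3 = -2546.1

-2546.1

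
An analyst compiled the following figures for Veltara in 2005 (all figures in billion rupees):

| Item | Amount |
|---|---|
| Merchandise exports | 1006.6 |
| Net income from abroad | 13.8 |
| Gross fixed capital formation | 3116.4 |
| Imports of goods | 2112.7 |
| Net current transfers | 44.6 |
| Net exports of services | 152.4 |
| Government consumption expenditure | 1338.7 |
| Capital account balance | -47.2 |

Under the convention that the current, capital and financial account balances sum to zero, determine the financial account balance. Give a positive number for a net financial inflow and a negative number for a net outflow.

Goods balance = 1006.6 - 2112.7 = -1106.1
Services balance = 152.4
Trade balance (goods + services) = -1106.1 + 152.4 = -953.7
Net primary income = 13.8
Net secondary income = 44.6
Current account = -953.7 + 13.8 + 44.6 = -895.3
Financial account = -(-895.3 + (-47.2)) = 942.5

942.5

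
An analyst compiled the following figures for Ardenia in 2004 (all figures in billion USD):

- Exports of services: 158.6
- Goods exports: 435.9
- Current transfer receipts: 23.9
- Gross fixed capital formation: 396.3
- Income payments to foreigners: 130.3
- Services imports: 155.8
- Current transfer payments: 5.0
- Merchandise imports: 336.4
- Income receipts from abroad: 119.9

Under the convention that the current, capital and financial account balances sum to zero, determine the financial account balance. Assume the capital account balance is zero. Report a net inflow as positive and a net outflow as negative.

-110.8

Goods balance = 435.9 - 336.4 = 99.5
Services balance = 158.6 - 155.8 = 2.8
Trade balance (goods + services) = 99.5 + 2.8 = 102.3
Net primary income = 119.9 - 130.3 = -10.4
Net secondary income = 23.9 - 5.0 = 18.9
Current account = 102.3 + (-10.4) + 18.9 = 110.8
Financial account = -(110.8) = -110.8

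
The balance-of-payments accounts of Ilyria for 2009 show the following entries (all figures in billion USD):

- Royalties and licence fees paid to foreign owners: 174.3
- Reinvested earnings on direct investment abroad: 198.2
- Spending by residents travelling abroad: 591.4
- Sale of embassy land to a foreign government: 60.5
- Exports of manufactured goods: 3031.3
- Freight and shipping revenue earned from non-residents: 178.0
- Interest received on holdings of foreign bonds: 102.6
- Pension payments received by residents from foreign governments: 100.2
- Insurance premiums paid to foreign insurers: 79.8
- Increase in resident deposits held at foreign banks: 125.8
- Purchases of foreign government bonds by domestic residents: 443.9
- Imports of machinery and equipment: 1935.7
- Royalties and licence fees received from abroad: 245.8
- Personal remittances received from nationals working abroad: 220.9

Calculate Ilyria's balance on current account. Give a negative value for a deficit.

1295.8

Goods: -1935.7 + 3031.3 = 1095.6
Services: 178.0 - 79.8 + 245.8 - 174.3 - 591.4 = -421.7
Primary income: 102.6 + 198.2 = 300.8
Secondary income: 220.9 + 100.2 = 321.1
Current account = 1095.6 + (-421.7) + 300.8 + 321.1 = 1295.8
(Excluded from the current account — capital account: sale of embassy land to a foreign government 60.5; financial account: increase in resident deposits held at foreign banks 125.8, purchases of foreign government bonds by domestic residents 443.9.)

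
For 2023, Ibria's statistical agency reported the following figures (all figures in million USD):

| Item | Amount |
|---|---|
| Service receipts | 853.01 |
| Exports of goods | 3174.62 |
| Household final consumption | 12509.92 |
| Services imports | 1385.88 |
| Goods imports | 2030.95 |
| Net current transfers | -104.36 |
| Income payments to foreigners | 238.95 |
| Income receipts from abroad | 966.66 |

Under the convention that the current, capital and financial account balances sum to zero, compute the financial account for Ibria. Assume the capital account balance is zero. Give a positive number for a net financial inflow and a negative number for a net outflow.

Goods balance = 3174.62 - 2030.95 = 1143.67
Services balance = 853.01 - 1385.88 = -532.87
Trade balance (goods + services) = 1143.67 + (-532.87) = 610.80
Net primary income = 966.66 - 238.95 = 727.71
Net secondary income = -104.36
Current account = 610.80 + 727.71 + (-104.36) = 1234.15
Financial account = -(1234.15) = -1234.15

-1234.15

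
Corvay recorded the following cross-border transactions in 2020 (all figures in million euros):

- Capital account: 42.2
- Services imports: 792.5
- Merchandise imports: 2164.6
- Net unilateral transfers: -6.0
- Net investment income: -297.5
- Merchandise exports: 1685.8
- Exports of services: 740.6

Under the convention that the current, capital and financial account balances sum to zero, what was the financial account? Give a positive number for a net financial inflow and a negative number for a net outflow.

792.0

Goods balance = 1685.8 - 2164.6 = -478.8
Services balance = 740.6 - 792.5 = -51.9
Trade balance (goods + services) = -478.8 + (-51.9) = -530.7
Net primary income = -297.5
Net secondary income = -6.0
Current account = -530.7 + (-297.5) + (-6.0) = -834.2
Financial account = -(-834.2 + 42.2) = 792.0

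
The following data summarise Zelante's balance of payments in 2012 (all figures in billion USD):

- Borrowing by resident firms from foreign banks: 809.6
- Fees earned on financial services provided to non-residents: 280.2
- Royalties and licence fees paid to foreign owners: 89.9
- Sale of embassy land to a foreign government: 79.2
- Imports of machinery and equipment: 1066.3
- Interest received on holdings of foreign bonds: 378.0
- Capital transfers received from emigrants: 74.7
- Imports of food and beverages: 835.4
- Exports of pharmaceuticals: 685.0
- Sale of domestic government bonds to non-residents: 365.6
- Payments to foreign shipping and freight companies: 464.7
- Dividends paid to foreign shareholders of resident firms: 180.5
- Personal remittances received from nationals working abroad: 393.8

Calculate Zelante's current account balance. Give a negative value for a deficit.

Goods: 685.0 - 835.4 - 1066.3 = -1216.7
Services: -464.7 + 280.2 - 89.9 = -274.4
Primary income: -180.5 + 378.0 = 197.5
Secondary income: 393.8
Current account = (-1216.7) + (-274.4) + 197.5 + 393.8 = -899.8
(Excluded from the current account — financial account: borrowing by resident firms from foreign banks 809.6, sale of domestic government bonds to non-residents 365.6; capital account: sale of embassy land to a foreign government 79.2, capital transfers received from emigrants 74.7.)

-899.8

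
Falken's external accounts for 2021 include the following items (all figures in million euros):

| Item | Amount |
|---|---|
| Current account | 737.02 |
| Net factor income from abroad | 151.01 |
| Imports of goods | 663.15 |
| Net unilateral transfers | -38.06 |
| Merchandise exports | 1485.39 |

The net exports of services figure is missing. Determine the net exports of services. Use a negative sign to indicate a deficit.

-198.17

Current account = goods balance + services balance + net primary income + net secondary income
Sum of the known components = 935.19
Net exports of services = CA - (known components) = 737.02 - 935.19 = -198.17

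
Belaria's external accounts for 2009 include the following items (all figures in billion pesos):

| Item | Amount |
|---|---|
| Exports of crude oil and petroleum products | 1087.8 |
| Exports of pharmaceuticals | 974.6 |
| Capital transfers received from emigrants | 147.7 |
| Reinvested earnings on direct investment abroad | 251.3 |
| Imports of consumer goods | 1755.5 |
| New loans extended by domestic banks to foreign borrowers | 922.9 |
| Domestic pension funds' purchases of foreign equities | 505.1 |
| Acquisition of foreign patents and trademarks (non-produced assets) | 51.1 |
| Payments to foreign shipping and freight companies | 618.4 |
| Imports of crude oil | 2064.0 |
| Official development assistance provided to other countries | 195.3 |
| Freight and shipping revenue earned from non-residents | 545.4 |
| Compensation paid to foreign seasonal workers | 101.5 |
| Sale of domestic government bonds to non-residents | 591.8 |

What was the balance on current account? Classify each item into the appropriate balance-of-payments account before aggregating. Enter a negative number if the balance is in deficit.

-1875.6

Goods: -1755.5 + 1087.8 + 974.6 - 2064.0 = -1757.1
Services: -618.4 + 545.4 = -73.0
Primary income: 251.3 - 101.5 = 149.8
Secondary income: -195.3
Current account = (-1757.1) + (-73.0) + 149.8 + (-195.3) = -1875.6
(Excluded from the current account — capital account: capital transfers received from emigrants 147.7, acquisition of foreign patents and trademarks (non-produced assets) 51.1; financial account: new loans extended by domestic banks to foreign borrowers 922.9, domestic pension funds' purchases of foreign equities 505.1, sale of domestic government bonds to non-residents 591.8.)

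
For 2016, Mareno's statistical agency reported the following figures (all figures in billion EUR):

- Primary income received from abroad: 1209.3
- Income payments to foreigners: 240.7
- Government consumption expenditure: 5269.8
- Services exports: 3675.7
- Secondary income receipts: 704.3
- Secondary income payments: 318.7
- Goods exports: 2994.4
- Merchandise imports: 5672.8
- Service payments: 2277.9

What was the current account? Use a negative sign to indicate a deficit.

73.6

Goods balance = 2994.4 - 5672.8 = -2678.4
Services balance = 3675.7 - 2277.9 = 1397.8
Trade balance (goods + services) = -2678.4 + 1397.8 = -1280.6
Net primary income = 1209.3 - 240.7 = 968.6
Net secondary income = 704.3 - 318.7 = 385.6
Current account = -1280.6 + 968.6 + 385.6 = 73.6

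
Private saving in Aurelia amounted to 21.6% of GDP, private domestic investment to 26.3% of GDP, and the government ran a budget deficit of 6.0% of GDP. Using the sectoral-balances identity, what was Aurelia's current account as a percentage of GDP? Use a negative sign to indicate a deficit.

-10.7

By the sectoral-balances identity, CA = (S_private - I) + (T - G).
Private balance = 21.6 - 26.3 = -4.7
Government balance (T - G) = -6.0
CA = -4.7 + (-6.0) = -10.7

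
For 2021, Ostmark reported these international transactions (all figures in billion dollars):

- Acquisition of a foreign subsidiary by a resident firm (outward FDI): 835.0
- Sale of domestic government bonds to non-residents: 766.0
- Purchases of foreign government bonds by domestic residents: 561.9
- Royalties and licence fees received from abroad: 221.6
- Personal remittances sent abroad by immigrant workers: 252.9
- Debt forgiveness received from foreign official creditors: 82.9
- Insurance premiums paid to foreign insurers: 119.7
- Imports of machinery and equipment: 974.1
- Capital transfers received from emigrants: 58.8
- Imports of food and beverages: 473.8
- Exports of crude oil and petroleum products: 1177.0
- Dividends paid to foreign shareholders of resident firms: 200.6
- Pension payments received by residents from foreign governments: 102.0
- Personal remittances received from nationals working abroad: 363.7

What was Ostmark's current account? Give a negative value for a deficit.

-156.8

Goods: -974.1 + 1177.0 - 473.8 = -270.9
Services: -119.7 + 221.6 = 101.9
Primary income: -200.6
Secondary income: 102.0 + 363.7 - 252.9 = 212.8
Current account = (-270.9) + 101.9 + (-200.6) + 212.8 = -156.8
(Excluded from the current account — financial account: acquisition of a foreign subsidiary by a resident firm (outward FDI) 835.0, sale of domestic government bonds to non-residents 766.0, purchases of foreign government bonds by domestic residents 561.9; capital account: debt forgiveness received from foreign official creditors 82.9, capital transfers received from emigrants 58.8.)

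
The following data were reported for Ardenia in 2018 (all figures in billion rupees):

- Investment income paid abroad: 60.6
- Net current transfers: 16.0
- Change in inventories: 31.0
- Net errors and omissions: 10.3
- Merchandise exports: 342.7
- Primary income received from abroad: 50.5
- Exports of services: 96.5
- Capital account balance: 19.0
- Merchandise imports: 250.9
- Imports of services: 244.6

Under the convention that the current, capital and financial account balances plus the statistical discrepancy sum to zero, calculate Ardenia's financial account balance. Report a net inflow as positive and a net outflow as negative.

21.1

Goods balance = 342.7 - 250.9 = 91.8
Services balance = 96.5 - 244.6 = -148.1
Trade balance (goods + services) = 91.8 + (-148.1) = -56.3
Net primary income = 50.5 - 60.6 = -10.1
Net secondary income = 16.0
Current account = -56.3 + (-10.1) + 16.0 = -50.4
Financial account = -(-50.4 + 19.0 + 10.3) = 21.1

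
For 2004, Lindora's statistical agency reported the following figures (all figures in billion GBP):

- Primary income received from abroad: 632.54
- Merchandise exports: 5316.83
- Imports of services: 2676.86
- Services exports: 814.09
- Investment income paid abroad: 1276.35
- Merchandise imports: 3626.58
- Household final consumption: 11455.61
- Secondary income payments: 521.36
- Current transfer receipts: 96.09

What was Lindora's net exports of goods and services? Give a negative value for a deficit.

-172.52

Goods balance = 5316.83 - 3626.58 = 1690.25
Services balance = 814.09 - 2676.86 = -1862.77
Trade balance (goods + services) = 1690.25 + (-1862.77) = -172.52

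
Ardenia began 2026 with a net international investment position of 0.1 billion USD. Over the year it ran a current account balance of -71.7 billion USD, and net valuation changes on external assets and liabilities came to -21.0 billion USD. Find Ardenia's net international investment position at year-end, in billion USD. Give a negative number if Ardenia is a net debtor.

Change in NIIP = current account + net valuation change = -71.7 + (-21.0) = -92.7
End-of-year NIIP = 0.1 + (-92.7) = -92.6

-92.6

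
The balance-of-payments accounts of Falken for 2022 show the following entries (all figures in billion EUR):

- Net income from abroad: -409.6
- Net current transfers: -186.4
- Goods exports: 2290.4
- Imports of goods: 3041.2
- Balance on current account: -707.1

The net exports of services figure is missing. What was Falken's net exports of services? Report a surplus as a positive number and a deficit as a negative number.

639.7

Current account = goods balance + services balance + net primary income + net secondary income
Sum of the known components = -1346.8
Net exports of services = CA - (known components) = -707.1 - (-1346.8) = 639.7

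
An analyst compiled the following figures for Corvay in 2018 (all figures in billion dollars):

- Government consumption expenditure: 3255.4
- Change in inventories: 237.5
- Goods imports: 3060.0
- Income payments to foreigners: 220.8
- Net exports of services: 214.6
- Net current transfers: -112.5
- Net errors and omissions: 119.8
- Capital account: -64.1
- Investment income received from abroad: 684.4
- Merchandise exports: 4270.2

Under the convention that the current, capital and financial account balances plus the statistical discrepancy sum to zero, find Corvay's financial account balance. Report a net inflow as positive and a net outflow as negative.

-1831.6

Goods balance = 4270.2 - 3060.0 = 1210.2
Services balance = 214.6
Trade balance (goods + services) = 1210.2 + 214.6 = 1424.8
Net primary income = 684.4 - 220.8 = 463.6
Net secondary income = -112.5
Current account = 1424.8 + 463.6 + (-112.5) = 1775.9
Financial account = -(1775.9 + (-64.1) + 119.8) = -1831.6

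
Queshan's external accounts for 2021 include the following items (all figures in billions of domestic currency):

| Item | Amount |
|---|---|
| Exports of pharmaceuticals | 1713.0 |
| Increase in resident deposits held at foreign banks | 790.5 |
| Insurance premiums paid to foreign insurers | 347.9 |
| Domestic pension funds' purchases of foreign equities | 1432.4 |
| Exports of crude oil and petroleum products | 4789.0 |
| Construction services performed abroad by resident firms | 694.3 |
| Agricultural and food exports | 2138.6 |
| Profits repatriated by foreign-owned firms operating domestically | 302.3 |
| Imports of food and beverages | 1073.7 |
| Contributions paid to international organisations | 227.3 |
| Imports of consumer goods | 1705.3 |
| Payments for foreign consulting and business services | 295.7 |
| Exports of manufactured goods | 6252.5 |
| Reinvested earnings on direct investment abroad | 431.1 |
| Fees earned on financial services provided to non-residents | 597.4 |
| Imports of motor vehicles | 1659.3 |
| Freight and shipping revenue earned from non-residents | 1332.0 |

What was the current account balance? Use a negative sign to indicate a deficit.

Goods: -1073.7 + 1713.0 + 2138.6 + 6252.5 + 4789.0 - 1705.3 - 1659.3 = 10454.8
Services: 694.3 - 295.7 + 597.4 + 1332.0 - 347.9 = 1980.1
Primary income: 431.1 - 302.3 = 128.8
Secondary income: -227.3
Current account = 10454.8 + 1980.1 + 128.8 + (-227.3) = 12336.4
(Excluded from the current account — financial account: increase in resident deposits held at foreign banks 790.5, domestic pension funds' purchases of foreign equities 1432.4.)

12336.4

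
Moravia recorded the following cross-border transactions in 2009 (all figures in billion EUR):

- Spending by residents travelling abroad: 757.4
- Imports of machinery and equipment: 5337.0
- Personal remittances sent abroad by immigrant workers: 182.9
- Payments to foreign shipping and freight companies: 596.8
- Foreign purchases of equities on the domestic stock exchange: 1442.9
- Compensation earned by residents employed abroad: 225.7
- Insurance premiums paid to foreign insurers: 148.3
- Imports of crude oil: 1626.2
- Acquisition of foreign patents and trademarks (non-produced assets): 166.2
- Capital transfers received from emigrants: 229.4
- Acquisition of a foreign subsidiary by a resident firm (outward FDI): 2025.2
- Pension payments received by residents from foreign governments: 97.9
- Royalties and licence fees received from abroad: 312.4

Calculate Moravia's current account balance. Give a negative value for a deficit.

-8012.6

Goods: -1626.2 - 5337.0 = -6963.2
Services: -148.3 - 596.8 + 312.4 - 757.4 = -1190.1
Primary income: 225.7
Secondary income: 97.9 - 182.9 = -85.0
Current account = (-6963.2) + (-1190.1) + 225.7 + (-85.0) = -8012.6
(Excluded from the current account — financial account: foreign purchases of equities on the domestic stock exchange 1442.9, acquisition of a foreign subsidiary by a resident firm (outward FDI) 2025.2; capital account: acquisition of foreign patents and trademarks (non-produced assets) 166.2, capital transfers received from emigrants 229.4.)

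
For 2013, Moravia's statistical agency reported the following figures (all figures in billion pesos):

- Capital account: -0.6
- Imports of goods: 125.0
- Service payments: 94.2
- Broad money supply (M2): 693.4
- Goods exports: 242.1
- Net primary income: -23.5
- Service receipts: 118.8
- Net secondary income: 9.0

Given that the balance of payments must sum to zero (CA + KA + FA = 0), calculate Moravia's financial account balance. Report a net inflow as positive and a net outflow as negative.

Goods balance = 242.1 - 125.0 = 117.1
Services balance = 118.8 - 94.2 = 24.6
Trade balance (goods + services) = 117.1 + 24.6 = 141.7
Net primary income = -23.5
Net secondary income = 9.0
Current account = 141.7 + (-23.5) + 9.0 = 127.2
Financial account = -(127.2 + (-0.6)) = -126.6

-126.6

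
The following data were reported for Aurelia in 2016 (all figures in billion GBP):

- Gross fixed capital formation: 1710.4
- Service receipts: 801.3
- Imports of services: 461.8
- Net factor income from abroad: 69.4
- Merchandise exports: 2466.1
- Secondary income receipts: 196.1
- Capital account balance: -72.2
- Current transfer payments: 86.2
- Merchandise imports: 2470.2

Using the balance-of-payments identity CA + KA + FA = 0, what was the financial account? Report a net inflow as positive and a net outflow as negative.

Goods balance = 2466.1 - 2470.2 = -4.1
Services balance = 801.3 - 461.8 = 339.5
Trade balance (goods + services) = -4.1 + 339.5 = 335.4
Net primary income = 69.4
Net secondary income = 196.1 - 86.2 = 109.9
Current account = 335.4 + 69.4 + 109.9 = 514.7
Financial account = -(514.7 + (-72.2)) = -442.5

-442.5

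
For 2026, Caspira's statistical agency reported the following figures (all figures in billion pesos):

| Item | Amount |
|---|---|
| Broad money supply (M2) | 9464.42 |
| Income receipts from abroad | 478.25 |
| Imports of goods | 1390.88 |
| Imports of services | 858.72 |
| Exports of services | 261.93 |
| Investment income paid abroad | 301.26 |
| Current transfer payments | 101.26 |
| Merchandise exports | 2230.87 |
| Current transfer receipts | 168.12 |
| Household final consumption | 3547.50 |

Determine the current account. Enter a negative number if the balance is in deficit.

Goods balance = 2230.87 - 1390.88 = 839.99
Services balance = 261.93 - 858.72 = -596.79
Trade balance (goods + services) = 839.99 + (-596.79) = 243.20
Net primary income = 478.25 - 301.26 = 176.99
Net secondary income = 168.12 - 101.26 = 66.86
Current account = 243.20 + 176.99 + 66.86 = 487.05

487.05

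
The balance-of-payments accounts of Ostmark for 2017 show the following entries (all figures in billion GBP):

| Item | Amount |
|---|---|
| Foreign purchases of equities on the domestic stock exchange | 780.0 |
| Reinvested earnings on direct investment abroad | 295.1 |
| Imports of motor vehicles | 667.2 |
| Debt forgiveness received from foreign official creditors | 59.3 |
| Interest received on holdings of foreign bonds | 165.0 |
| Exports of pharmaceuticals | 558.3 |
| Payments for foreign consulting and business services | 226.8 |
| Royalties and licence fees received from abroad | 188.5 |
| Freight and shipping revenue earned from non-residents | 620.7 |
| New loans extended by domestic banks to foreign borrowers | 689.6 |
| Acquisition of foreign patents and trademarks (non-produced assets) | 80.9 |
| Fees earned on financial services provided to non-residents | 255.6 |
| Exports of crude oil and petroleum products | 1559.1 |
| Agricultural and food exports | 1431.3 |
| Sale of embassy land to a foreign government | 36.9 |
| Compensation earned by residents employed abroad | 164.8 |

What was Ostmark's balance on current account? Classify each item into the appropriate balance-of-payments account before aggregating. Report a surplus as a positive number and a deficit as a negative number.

4344.4

Goods: 1559.1 + 1431.3 - 667.2 + 558.3 = 2881.5
Services: 620.7 + 255.6 + 188.5 - 226.8 = 838.0
Primary income: 164.8 + 295.1 + 165.0 = 624.9
Current account = 2881.5 + 838.0 + 624.9 = 4344.4
(Excluded from the current account — financial account: foreign purchases of equities on the domestic stock exchange 780.0, new loans extended by domestic banks to foreign borrowers 689.6; capital account: debt forgiveness received from foreign official creditors 59.3, acquisition of foreign patents and trademarks (non-produced assets) 80.9, sale of embassy land to a foreign government 36.9.)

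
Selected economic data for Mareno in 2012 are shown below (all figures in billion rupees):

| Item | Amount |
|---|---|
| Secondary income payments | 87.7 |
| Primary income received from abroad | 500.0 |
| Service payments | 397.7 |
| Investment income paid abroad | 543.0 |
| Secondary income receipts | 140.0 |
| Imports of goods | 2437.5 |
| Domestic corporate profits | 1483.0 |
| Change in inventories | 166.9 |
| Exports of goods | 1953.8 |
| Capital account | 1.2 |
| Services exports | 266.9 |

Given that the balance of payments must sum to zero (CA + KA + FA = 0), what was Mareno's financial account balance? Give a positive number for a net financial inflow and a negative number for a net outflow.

Goods balance = 1953.8 - 2437.5 = -483.7
Services balance = 266.9 - 397.7 = -130.8
Trade balance (goods + services) = -483.7 + (-130.8) = -614.5
Net primary income = 500.0 - 543.0 = -43.0
Net secondary income = 140.0 - 87.7 = 52.3
Current account = -614.5 + (-43.0) + 52.3 = -605.2
Financial account = -(-605.2 + 1.2) = 604.0

604.0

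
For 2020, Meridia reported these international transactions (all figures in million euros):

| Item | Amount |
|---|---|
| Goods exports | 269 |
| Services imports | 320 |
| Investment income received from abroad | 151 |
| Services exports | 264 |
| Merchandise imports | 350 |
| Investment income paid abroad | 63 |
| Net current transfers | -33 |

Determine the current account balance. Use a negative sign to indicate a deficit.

Goods balance = 269 - 350 = -81
Services balance = 264 - 320 = -56
Trade balance (goods + services) = -81 + (-56) = -137
Net primary income = 151 - 63 = 88
Net secondary income = -33
Current account = -137 + 88 + (-33) = -82

-82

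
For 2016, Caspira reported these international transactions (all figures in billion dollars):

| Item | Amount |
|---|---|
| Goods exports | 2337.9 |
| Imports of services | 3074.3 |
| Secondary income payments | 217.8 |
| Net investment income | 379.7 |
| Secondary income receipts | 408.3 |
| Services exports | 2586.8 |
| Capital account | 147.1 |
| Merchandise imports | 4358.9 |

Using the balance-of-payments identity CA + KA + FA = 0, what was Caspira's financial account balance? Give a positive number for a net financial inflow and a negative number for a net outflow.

1791.2

Goods balance = 2337.9 - 4358.9 = -2021.0
Services balance = 2586.8 - 3074.3 = -487.5
Trade balance (goods + services) = -2021.0 + (-487.5) = -2508.5
Net primary income = 379.7
Net secondary income = 408.3 - 217.8 = 190.5
Current account = -2508.5 + 379.7 + 190.5 = -1938.3
Financial account = -(-1938.3 + 147.1) = 1791.2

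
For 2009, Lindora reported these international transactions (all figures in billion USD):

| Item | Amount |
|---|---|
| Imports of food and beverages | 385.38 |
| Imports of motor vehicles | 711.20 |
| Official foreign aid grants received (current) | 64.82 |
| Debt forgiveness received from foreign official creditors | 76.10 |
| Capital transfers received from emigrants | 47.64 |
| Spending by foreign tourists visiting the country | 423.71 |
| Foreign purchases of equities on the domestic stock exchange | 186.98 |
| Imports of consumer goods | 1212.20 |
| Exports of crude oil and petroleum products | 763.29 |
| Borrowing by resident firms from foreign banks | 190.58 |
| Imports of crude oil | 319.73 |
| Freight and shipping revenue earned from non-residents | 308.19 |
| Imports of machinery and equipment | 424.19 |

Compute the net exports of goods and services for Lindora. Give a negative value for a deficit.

Goods: -424.19 + 763.29 - 319.73 - 711.20 - 1212.20 - 385.38 = -2289.41
Services: 423.71 + 308.19 = 731.90
Trade balance = -2289.41 + 731.90 = -1557.51
(Excluded from the trade balance — secondary income: official foreign aid grants received (current) 64.82; capital account: debt forgiveness received from foreign official creditors 76.10, capital transfers received from emigrants 47.64; financial account: foreign purchases of equities on the domestic stock exchange 186.98, borrowing by resident firms from foreign banks 190.58.)

-1557.51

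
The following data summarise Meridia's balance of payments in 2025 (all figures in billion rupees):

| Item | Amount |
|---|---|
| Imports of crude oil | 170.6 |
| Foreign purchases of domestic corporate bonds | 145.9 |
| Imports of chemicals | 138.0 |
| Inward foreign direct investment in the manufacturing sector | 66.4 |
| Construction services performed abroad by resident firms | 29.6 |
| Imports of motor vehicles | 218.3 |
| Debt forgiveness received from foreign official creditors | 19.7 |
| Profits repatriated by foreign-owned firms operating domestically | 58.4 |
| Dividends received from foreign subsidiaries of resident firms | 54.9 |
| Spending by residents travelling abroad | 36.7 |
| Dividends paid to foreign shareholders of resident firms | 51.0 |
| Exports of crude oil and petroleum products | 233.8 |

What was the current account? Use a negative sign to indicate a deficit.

-354.7

Goods: -170.6 - 218.3 + 233.8 - 138.0 = -293.1
Services: -36.7 + 29.6 = -7.1
Primary income: -58.4 + 54.9 - 51.0 = -54.5
Current account = (-293.1) + (-7.1) + (-54.5) = -354.7
(Excluded from the current account — financial account: foreign purchases of domestic corporate bonds 145.9, inward foreign direct investment in the manufacturing sector 66.4; capital account: debt forgiveness received from foreign official creditors 19.7.)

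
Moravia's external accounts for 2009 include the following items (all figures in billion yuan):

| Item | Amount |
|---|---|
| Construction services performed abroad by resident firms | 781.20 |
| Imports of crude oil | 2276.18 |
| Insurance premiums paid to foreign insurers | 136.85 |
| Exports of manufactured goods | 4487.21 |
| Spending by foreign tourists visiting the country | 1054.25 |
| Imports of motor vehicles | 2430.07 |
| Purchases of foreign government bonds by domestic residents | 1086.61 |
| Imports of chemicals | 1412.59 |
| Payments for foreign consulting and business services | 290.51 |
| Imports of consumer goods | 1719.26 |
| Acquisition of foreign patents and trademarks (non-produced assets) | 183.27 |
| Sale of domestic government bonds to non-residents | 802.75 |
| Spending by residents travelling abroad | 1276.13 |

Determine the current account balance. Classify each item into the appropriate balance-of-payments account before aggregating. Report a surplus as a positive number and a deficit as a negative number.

-3218.93

Goods: -2276.18 + 4487.21 - 1412.59 - 2430.07 - 1719.26 = -3350.89
Services: -1276.13 + 781.20 + 1054.25 - 136.85 - 290.51 = 131.96
Current account = (-3350.89) + 131.96 = -3218.93
(Excluded from the current account — financial account: purchases of foreign government bonds by domestic residents 1086.61, sale of domestic government bonds to non-residents 802.75; capital account: acquisition of foreign patents and trademarks (non-produced assets) 183.27.)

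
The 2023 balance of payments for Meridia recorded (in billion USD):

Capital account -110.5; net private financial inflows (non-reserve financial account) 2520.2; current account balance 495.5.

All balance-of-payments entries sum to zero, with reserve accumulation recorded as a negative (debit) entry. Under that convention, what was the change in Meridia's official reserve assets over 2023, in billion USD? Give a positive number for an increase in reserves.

Official reserve transactions balance = -(495.5 + (-110.5) + 2520.2) = -2905.2
An accumulation of reserves is recorded as a debit (negative entry), so the change in the stock of reserves is the negative of that balance.
Change in official reserves = -(-2905.2) = 2905.2

2905.2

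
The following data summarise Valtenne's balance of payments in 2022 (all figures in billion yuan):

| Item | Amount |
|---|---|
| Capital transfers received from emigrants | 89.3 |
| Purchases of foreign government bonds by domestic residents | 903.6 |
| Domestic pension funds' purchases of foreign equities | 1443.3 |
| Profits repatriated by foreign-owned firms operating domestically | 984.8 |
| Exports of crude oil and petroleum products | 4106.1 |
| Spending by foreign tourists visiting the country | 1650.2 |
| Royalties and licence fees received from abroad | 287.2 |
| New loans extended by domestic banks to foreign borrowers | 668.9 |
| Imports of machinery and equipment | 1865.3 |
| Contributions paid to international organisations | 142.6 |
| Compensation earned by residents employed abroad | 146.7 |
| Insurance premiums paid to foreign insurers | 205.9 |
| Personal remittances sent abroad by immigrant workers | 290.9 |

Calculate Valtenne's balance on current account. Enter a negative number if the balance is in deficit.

Goods: 4106.1 - 1865.3 = 2240.8
Services: 287.2 + 1650.2 - 205.9 = 1731.5
Primary income: -984.8 + 146.7 = -838.1
Secondary income: -290.9 - 142.6 = -433.5
Current account = 2240.8 + 1731.5 + (-838.1) + (-433.5) = 2700.7
(Excluded from the current account — capital account: capital transfers received from emigrants 89.3; financial account: purchases of foreign government bonds by domestic residents 903.6, domestic pension funds' purchases of foreign equities 1443.3, new loans extended by domestic banks to foreign borrowers 668.9.)

2700.7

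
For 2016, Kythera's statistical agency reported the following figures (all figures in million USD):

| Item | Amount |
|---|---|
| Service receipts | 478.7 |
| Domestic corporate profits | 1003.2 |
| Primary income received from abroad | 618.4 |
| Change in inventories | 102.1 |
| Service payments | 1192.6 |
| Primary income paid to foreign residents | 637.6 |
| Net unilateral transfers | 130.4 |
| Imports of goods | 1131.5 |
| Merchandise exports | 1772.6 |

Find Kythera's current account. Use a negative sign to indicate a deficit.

Goods balance = 1772.6 - 1131.5 = 641.1
Services balance = 478.7 - 1192.6 = -713.9
Trade balance (goods + services) = 641.1 + (-713.9) = -72.8
Net primary income = 618.4 - 637.6 = -19.2
Net secondary income = 130.4
Current account = -72.8 + (-19.2) + 130.4 = 38.4

38.4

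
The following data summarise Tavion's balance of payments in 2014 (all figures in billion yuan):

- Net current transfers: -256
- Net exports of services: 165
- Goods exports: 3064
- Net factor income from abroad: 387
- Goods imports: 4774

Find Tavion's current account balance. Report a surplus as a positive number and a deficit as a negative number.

Goods balance = 3064 - 4774 = -1710
Services balance = 165
Trade balance (goods + services) = -1710 + 165 = -1545
Net primary income = 387
Net secondary income = -256
Current account = -1545 + 387 + (-256) = -1414

-1414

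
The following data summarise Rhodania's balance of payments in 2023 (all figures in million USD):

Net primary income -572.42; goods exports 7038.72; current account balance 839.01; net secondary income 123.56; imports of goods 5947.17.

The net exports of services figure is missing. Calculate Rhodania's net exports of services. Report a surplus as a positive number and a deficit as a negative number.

196.32

Current account = goods balance + services balance + net primary income + net secondary income
Sum of the known components = 642.69
Net exports of services = CA - (known components) = 839.01 - 642.69 = 196.32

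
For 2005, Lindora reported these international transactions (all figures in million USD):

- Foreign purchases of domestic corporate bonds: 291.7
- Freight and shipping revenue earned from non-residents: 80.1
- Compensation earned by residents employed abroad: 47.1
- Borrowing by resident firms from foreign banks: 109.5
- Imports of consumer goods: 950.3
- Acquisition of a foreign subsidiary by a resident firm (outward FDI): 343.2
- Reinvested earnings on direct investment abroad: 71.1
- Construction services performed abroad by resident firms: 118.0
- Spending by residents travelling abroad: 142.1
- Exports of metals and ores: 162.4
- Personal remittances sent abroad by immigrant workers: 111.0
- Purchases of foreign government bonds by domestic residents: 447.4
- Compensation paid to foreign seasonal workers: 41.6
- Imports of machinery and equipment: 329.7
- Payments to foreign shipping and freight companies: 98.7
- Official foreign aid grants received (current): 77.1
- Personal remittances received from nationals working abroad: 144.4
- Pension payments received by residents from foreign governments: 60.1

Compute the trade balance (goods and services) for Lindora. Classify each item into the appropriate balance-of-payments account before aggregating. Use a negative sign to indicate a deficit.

Goods: -950.3 + 162.4 - 329.7 = -1117.6
Services: -98.7 - 142.1 + 80.1 + 118.0 = -42.7
Trade balance = -1117.6 + (-42.7) = -1160.3
(Excluded from the trade balance — financial account: foreign purchases of domestic corporate bonds 291.7, borrowing by resident firms from foreign banks 109.5, acquisition of a foreign subsidiary by a resident firm (outward FDI) 343.2, purchases of foreign government bonds by domestic residents 447.4; primary income: compensation earned by residents employed abroad 47.1, reinvested earnings on direct investment abroad 71.1, compensation paid to foreign seasonal workers 41.6; secondary income: personal remittances sent abroad by immigrant workers 111.0, official foreign aid grants received (current) 77.1, personal remittances received from nationals working abroad 144.4, pension payments received by residents from foreign governments 60.1.)

-1160.3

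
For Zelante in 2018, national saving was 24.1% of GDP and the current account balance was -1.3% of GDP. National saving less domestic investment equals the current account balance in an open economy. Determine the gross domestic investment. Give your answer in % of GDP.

25.4

S - I = CA (net lending to the rest of the world).
I = S - CA = 24.1 - (-1.3) = 25.4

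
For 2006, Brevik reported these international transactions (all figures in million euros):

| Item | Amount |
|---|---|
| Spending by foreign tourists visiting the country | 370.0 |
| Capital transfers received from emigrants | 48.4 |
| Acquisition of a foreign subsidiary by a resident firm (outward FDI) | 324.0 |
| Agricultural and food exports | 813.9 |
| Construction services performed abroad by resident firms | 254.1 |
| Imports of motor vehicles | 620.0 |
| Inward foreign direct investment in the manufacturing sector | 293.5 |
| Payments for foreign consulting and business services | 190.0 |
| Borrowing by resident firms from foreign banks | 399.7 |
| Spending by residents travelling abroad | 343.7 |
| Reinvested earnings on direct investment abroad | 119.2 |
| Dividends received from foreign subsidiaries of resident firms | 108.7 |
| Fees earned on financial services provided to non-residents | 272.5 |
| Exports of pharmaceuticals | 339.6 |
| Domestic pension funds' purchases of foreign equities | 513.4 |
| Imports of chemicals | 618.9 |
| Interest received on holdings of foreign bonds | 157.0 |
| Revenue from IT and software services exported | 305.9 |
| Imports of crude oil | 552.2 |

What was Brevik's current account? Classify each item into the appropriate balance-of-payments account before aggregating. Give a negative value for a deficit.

Goods: -620.0 + 813.9 - 618.9 - 552.2 + 339.6 = -637.6
Services: -190.0 + 272.5 + 254.1 + 305.9 + 370.0 - 343.7 = 668.8
Primary income: 108.7 + 157.0 + 119.2 = 384.9
Current account = (-637.6) + 668.8 + 384.9 = 416.1
(Excluded from the current account — capital account: capital transfers received from emigrants 48.4; financial account: acquisition of a foreign subsidiary by a resident firm (outward FDI) 324.0, inward foreign direct investment in the manufacturing sector 293.5, borrowing by resident firms from foreign banks 399.7, domestic pension funds' purchases of foreign equities 513.4.)

416.1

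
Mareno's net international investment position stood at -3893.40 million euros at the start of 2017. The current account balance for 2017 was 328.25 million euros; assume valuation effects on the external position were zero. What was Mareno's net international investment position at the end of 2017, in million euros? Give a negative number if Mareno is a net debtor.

With no valuation effects, change in NIIP = current account = 328.25
End-of-year NIIP = -3893.40 + 328.25 = -3565.15

-3565.15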